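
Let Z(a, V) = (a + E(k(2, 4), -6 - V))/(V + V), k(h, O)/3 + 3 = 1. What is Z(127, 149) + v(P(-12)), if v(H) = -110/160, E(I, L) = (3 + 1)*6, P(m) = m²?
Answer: -431/2384 ≈ -0.18079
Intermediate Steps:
k(h, O) = -6 (k(h, O) = -9 + 3*1 = -9 + 3 = -6)
E(I, L) = 24 (E(I, L) = 4*6 = 24)
v(H) = -11/16 (v(H) = -110*1/160 = -11/16)
Z(a, V) = (24 + a)/(2*V) (Z(a, V) = (a + 24)/(V + V) = (24 + a)/((2*V)) = (24 + a)*(1/(2*V)) = (24 + a)/(2*V))
Z(127, 149) + v(P(-12)) = (½)*(24 + 127)/149 - 11/16 = (½)*(1/149)*151 - 11/16 = 151/298 - 11/16 = -431/2384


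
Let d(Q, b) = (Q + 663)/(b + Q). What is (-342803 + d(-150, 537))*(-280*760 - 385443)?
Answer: 8818384190696/43 ≈ 2.0508e+11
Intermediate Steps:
d(Q, b) = (663 + Q)/(Q + b)
(-342803 + d(-150, 537))*(-280*760 - 385443) = (-342803 + (663 - 150)/(-150 + 537))*(-280*760 - 385443) = (-342803 + 513/387)*(-212800 - 385443) = (-342803 + (1/387)*513)*(-598243) = (-342803 + 57/43)*(-598243) = -14740472/43*(-598243) = 8818384190696/43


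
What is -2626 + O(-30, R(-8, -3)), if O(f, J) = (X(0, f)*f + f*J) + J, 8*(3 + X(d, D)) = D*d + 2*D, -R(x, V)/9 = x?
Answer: -4399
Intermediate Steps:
R(x, V) = -9*x
X(d, D) = -3 + D/4 + D*d/8 (X(d, D) = -3 + (D*d + 2*D)/8 = -3 + (2*D + D*d)/8 = -3 + (D/4 + D*d/8) = -3 + D/4 + D*d/8)
O(f, J) = J + J*f + f*(-3 + f/4) (O(f, J) = ((-3 + f/4 + (⅛)*f*0)*f + f*J) + J = ((-3 + f/4 + 0)*f + J*f) + J = ((-3 + f/4)*f + J*f) + J = (f*(-3 + f/4) + J*f) + J = (J*f + f*(-3 + f/4)) + J = J + J*f + f*(-3 + f/4))
-2626 + O(-30, R(-8, -3)) = -2626 + (-9*(-8) - 9*(-8)*(-30) + (¼)*(-30)*(-12 - 30)) = -2626 + (72 + 72*(-30) + (¼)*(-30)*(-42)) = -2626 + (72 - 2160 + 315) = -2626 - 1773 = -4399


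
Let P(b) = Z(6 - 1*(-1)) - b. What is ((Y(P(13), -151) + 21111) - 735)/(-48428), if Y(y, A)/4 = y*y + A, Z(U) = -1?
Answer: -5139/12107 ≈ -0.42447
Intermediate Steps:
P(b) = -1 - b
Y(y, A) = 4*A + 4*y**2 (Y(y, A) = 4*(y*y + A) = 4*(y**2 + A) = 4*(A + y**2) = 4*A + 4*y**2)
((Y(P(13), -151) + 21111) - 735)/(-48428) = (((4*(-151) + 4*(-1 - 1*13)**2) + 21111) - 735)/(-48428) = (((-604 + 4*(-1 - 13)**2) + 21111) - 735)*(-1/48428) = (((-604 + 4*(-14)**2) + 21111) - 735)*(-1/48428) = (((-604 + 4*196) + 21111) - 735)*(-1/48428) = (((-604 + 784) + 21111) - 735)*(-1/48428) = ((180 + 21111) - 735)*(-1/48428) = (21291 - 735)*(-1/48428) = 20556*(-1/48428) = -5139/12107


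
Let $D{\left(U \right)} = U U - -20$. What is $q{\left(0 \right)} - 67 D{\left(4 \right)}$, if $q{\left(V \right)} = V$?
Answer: $-2412$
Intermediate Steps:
$D{\left(U \right)} = 20 + U^{2}$ ($D{\left(U \right)} = U^{2} + 20 = 20 + U^{2}$)
$q{\left(0 \right)} - 67 D{\left(4 \right)} = 0 - 67 \left(20 + 4^{2}\right) = 0 - 67 \left(20 + 16\right) = 0 - 2412 = -2412$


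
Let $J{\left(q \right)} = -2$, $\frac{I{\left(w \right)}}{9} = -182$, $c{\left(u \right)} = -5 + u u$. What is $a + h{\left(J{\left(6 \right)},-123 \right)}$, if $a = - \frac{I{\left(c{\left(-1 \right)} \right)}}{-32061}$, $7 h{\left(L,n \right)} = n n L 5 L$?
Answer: $\frac{3233668638}{74809} \approx 43226.0$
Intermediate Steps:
$c{\left(u \right)} = -5 + u^{2}$
$I{\left(w \right)} = -1638$ ($I{\left(w \right)} = 9 \left(-182\right) = -1638$)
$h{\left(L,n \right)} = \frac{5 L^{2} n^{2}}{7}$ ($h{\left(L,n \right)} = \frac{n n L 5 L}{7} = \frac{n L n 5 L}{7} = \frac{n 5 L n L}{7} = \frac{5 L n^{2} L}{7} = \frac{5 L^{2} n^{2}}{7}$)
$a = - \frac{546}{10687}$ ($a = - \frac{-1638}{-32061} = - \frac{\left(-1638\right) \left(-1\right)}{32061} = \left(-1\right) \frac{546}{10687} = - \frac{546}{10687} \approx -0.05109$)
$a + h{\left(J{\left(6 \right)},-123 \right)} = - \frac{546}{10687} + \frac{5 \left(-2\right)^{2} \left(-123\right)^{2}}{7} = - \frac{546}{10687} + \frac{5}{7} \cdot 4 \cdot 15129 = - \frac{546}{10687} + \frac{302580}{7} = \frac{3233668638}{74809}$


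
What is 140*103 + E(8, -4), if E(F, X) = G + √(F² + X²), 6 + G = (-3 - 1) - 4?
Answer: 14406 + 4*√5 ≈ 14415.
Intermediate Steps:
G = -14 (G = -6 + ((-3 - 1) - 4) = -6 + (-4 - 4) = -6 - 8 = -14)
E(F, X) = -14 + √(F² + X²)
140*103 + E(8, -4) = 140*103 + (-14 + √(8² + (-4)²)) = 14420 + (-14 + √(64 + 16)) = 14420 + (-14 + √80) = 14420 + (-14 + 4*√5) = 14406 + 4*√5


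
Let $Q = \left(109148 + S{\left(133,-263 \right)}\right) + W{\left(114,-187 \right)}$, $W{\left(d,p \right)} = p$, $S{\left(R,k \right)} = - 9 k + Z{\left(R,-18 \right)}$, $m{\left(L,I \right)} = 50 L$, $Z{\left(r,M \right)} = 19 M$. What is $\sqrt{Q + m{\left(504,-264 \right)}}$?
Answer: $\sqrt{136186} \approx 369.03$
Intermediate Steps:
$S{\left(R,k \right)} = -342 - 9 k$ ($S{\left(R,k \right)} = - 9 k + 19 \left(-18\right) = - 9 k - 342 = -342 - 9 k$)
$Q = 110986$ ($Q = \left(109148 - -2025\right) - 187 = \left(109148 + \left(-342 + 2367\right)\right) - 187 = \left(109148 + 2025\right) - 187 = 111173 - 187 = 110986$)
$\sqrt{Q + m{\left(504,-264 \right)}} = \sqrt{110986 + 50 \cdot 504} = \sqrt{110986 + 25200} = \sqrt{136186}$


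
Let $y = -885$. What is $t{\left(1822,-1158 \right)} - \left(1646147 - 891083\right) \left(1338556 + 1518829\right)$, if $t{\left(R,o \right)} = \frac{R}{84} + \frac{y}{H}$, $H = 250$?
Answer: $- \frac{1132691987501471}{525} \approx -2.1575 \cdot 10^{12}$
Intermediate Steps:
$t{\left(R,o \right)} = - \frac{177}{50} + \frac{R}{84}$ ($t{\left(R,o \right)} = \frac{R}{84} - \frac{885}{250} = R \frac{1}{84} - \frac{177}{50} = \frac{R}{84} - \frac{177}{50} = - \frac{177}{50} + \frac{R}{84}$)
$t{\left(1822,-1158 \right)} - \left(1646147 - 891083\right) \left(1338556 + 1518829\right) = \left(- \frac{177}{50} + \frac{1}{84} \cdot 1822\right) - \left(1646147 - 891083\right) \left(1338556 + 1518829\right) = \left(- \frac{177}{50} + \frac{911}{42}\right) - 755064 \cdot 2857385 = \frac{9529}{525} - 2157508547640 = - \frac{1132691987501471}{525}$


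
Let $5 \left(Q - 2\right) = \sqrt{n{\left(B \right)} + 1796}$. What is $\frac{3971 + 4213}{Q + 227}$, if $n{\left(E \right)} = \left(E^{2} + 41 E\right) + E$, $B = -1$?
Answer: $\frac{4685340}{130927} - \frac{12276 \sqrt{195}}{130927} \approx 34.477$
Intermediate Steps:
$n{\left(E \right)} = E^{2} + 42 E$
$Q = 2 + \frac{3 \sqrt{195}}{5}$ ($Q = 2 + \frac{\sqrt{- (42 - 1) + 1796}}{5} = 2 + \frac{\sqrt{\left(-1\right) 41 + 1796}}{5} = 2 + \frac{\sqrt{-41 + 1796}}{5} = 2 + \frac{\sqrt{1755}}{5} = 2 + \frac{3 \sqrt{195}}{5} \approx 10.379$)
$\frac{3971 + 4213}{Q + 227} = \frac{3971 + 4213}{\left(2 + \frac{3 \sqrt{195}}{5}\right) + 227} = \frac{8184}{229 + \frac{3 \sqrt{195}}{5}}$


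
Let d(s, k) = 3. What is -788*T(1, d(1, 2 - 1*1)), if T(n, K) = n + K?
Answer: -3152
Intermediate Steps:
T(n, K) = K + n
-788*T(1, d(1, 2 - 1*1)) = -788*(3 + 1) = -788*4 = -3152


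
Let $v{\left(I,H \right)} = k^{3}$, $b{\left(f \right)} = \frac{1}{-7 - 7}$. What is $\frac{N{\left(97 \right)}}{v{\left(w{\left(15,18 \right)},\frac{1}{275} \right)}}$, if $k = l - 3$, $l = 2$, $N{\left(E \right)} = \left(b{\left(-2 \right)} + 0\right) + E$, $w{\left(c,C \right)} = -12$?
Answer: $- \frac{1357}{14} \approx -96.929$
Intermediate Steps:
$b{\left(f \right)} = - \frac{1}{14}$ ($b{\left(f \right)} = \frac{1}{-14} = - \frac{1}{14}$)
$N{\left(E \right)} = - \frac{1}{14} + E$ ($N{\left(E \right)} = \left(- \frac{1}{14} + 0\right) + E = - \frac{1}{14} + E$)
$k = -1$ ($k = 2 - 3 = -1$)
$v{\left(I,H \right)} = -1$ ($v{\left(I,H \right)} = \left(-1\right)^{3} = -1$)
$\frac{N{\left(97 \right)}}{v{\left(w{\left(15,18 \right)},\frac{1}{275} \right)}} = \frac{- \frac{1}{14} + 97}{-1} = \frac{1357}{14} \left(-1\right) = - \frac{1357}{14}$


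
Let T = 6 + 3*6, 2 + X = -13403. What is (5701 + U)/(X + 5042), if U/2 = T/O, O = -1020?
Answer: -484581/710855 ≈ -0.68169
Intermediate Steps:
X = -13405 (X = -2 - 13403 = -13405)
T = 24 (T = 6 + 18 = 24)
U = -4/85 (U = 2*(24/(-1020)) = 2*(-1/1020*24) = 2*(-2/85) = -4/85 ≈ -0.047059)
(5701 + U)/(X + 5042) = (5701 - 4/85)/(-13405 + 5042) = (484581/85)/(-8363) = (484581/85)*(-1/8363) = -484581/710855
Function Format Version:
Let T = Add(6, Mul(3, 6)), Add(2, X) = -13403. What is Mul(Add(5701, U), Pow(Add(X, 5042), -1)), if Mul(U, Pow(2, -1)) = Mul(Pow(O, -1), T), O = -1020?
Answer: Rational(-484581, 710855) ≈ -0.68169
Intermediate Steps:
X = -13405 (X = Add(-2, -13403) = -13405)
T = 24 (T = Add(6, 18) = 24)
U = Rational(-4, 85) (U = Mul(2, Mul(Pow(-1020, -1), 24)) = Mul(2, Mul(Rational(-1, 1020), 24)) = Mul(2, Rational(-2, 85)) = Rational(-4, 85) ≈ -0.047059)
Mul(Add(5701, U), Pow(Add(X, 5042), -1)) = Mul(Add(5701, Rational(-4, 85)), Pow(Add(-13405, 5042), -1)) = Mul(Rational(484581, 85), Pow(-8363, -1)) = Mul(Rational(484581, 85), Rational(-1, 8363)) = Rational(-484581, 710855)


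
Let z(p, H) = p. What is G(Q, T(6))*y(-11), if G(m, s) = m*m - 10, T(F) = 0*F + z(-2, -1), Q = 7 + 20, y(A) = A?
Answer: -7909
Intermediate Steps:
Q = 27
T(F) = -2 (T(F) = 0*F - 2 = 0 - 2 = -2)
G(m, s) = -10 + m² (G(m, s) = m² - 10 = -10 + m²)
G(Q, T(6))*y(-11) = (-10 + 27²)*(-11) = (-10 + 729)*(-11) = 719*(-11) = -7909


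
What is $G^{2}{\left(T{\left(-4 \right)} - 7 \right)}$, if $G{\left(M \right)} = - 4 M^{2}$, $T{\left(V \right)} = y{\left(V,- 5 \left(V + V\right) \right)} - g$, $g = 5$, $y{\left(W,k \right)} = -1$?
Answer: $456976$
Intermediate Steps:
$T{\left(V \right)} = -6$ ($T{\left(V \right)} = -1 - 5 = -6$)
$G^{2}{\left(T{\left(-4 \right)} - 7 \right)} = \left(- 4 \left(-6 - 7\right)^{2}\right)^{2} = \left(- 4 \left(-13\right)^{2}\right)^{2} = \left(\left(-4\right) 169\right)^{2} = \left(-676\right)^{2} = 456976$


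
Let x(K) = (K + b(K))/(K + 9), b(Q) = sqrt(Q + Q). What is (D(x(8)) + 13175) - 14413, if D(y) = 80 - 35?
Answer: -1193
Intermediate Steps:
b(Q) = sqrt(2)*sqrt(Q) (b(Q) = sqrt(2*Q) = sqrt(2)*sqrt(Q))
x(K) = (K + sqrt(2)*sqrt(K))/(9 + K) (x(K) = (K + sqrt(2)*sqrt(K))/(K + 9) = (K + sqrt(2)*sqrt(K))/(9 + K))
D(y) = 45
(D(x(8)) + 13175) - 14413 = (45 + 13175) - 14413 = 13220 - 14413 = -1193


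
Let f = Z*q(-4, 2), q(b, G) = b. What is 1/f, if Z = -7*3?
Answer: 1/84 ≈ 0.011905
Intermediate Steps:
Z = -21
f = 84 (f = -21*(-4) = 84)
1/f = 1/84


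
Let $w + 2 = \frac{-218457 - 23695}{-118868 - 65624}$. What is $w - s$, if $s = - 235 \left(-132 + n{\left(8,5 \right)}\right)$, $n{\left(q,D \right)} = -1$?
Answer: $- \frac{1441606073}{46123} \approx -31256.0$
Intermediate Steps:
$w = - \frac{31708}{46123}$ ($w = -2 + \frac{-218457 - 23695}{-118868 - 65624} = -2 - \frac{242152}{-184492} = -2 - - \frac{60538}{46123} = -2 + \frac{60538}{46123} = - \frac{31708}{46123} \approx -0.68747$)
$s = 31255$ ($s = - 235 \left(-132 - 1\right) = \left(-235\right) \left(-133\right) = 31255$)
$w - s = - \frac{31708}{46123} - 31255 = - \frac{1441606073}{46123}$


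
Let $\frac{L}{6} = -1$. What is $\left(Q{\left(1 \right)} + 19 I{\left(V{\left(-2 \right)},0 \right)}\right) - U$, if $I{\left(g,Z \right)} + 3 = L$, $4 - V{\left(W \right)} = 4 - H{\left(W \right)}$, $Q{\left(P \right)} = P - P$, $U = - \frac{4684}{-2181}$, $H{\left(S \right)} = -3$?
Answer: $- \frac{377635}{2181} \approx -173.15$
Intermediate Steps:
$L = -6$ ($L = 6 \left(-1\right) = -6$)
$U = \frac{4684}{2181}$ ($U = \left(-4684\right) \left(- \frac{1}{2181}\right) = \frac{4684}{2181} \approx 2.1476$)
$Q{\left(P \right)} = 0$
$V{\left(W \right)} = -3$ ($V{\left(W \right)} = 4 - \left(4 - -3\right) = 4 - \left(4 + 3\right) = 4 - 7 = -3$)
$I{\left(g,Z \right)} = -9$ ($I{\left(g,Z \right)} = -3 - 6 = -9$)
$\left(Q{\left(1 \right)} + 19 I{\left(V{\left(-2 \right)},0 \right)}\right) - U = \left(0 + 19 \left(-9\right)\right) - \frac{4684}{2181} = \left(0 - 171\right) - \frac{4684}{2181} = -171 - \frac{4684}{2181} = - \frac{377635}{2181}$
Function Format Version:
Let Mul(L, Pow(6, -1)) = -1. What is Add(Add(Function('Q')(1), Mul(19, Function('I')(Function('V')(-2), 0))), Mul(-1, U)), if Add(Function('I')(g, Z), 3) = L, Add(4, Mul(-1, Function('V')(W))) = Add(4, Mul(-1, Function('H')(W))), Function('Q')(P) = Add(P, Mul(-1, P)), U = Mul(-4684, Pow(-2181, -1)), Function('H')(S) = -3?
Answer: Rational(-377635, 2181) ≈ -173.15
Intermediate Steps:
L = -6 (L = Mul(6, -1) = -6)
U = Rational(4684, 2181) (U = Mul(-4684, Rational(-1, 2181)) = Rational(4684, 2181) ≈ 2.1476)
Function('Q')(P) = 0
Function('V')(W) = -3 (Function('V')(W) = Add(4, Mul(-1, Add(4, Mul(-1, -3)))) = Add(4, Mul(-1, Add(4, 3))) = Add(4, Mul(-1, 7)) = Add(4, -7) = -3)
Function('I')(g, Z) = -9 (Function('I')(g, Z) = Add(-3, -6) = -9)
Add(Add(Function('Q')(1), Mul(19, Function('I')(Function('V')(-2), 0))), Mul(-1, U)) = Add(Add(0, Mul(19, -9)), Mul(-1, Rational(4684, 2181))) = Add(Add(0, -171), Rational(-4684, 2181)) = Add(-171, Rational(-4684, 2181)) = Rational(-377635, 2181)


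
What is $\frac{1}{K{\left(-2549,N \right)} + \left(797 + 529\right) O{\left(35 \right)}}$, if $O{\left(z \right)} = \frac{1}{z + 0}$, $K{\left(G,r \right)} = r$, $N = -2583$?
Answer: $- \frac{35}{89079} \approx -0.00039291$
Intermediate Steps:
$O{\left(z \right)} = \frac{1}{z}$
$\frac{1}{K{\left(-2549,N \right)} + \left(797 + 529\right) O{\left(35 \right)}} = \frac{1}{-2583 + \frac{797 + 529}{35}} = \frac{1}{-2583 + 1326 \cdot \frac{1}{35}} = \frac{1}{-2583 + \frac{1326}{35}} = \frac{1}{- \frac{89079}{35}} = - \frac{35}{89079}$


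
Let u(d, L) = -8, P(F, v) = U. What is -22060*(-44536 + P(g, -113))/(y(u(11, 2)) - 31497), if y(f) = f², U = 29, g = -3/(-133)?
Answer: -981824420/31433 ≈ -31235.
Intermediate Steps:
g = 3/133 (g = -3*(-1/133) = 3/133 ≈ 0.022556)
P(F, v) = 29
-22060*(-44536 + P(g, -113))/(y(u(11, 2)) - 31497) = -22060*(-44536 + 29)/((-8)² - 31497) = -22060*(-44507/(64 - 31497)) = -22060/((-31433*(-1/44507))) = -22060/31433/44507 = -22060*44507/31433 = -981824420/31433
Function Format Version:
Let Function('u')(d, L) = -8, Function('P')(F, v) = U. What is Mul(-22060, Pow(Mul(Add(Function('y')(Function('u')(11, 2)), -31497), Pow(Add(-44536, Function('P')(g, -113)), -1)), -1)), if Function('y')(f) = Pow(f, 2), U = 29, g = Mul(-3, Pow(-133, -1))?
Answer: Rational(-981824420, 31433) ≈ -31235.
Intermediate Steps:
g = Rational(3, 133) (g = Mul(-3, Rational(-1, 133)) = Rational(3, 133) ≈ 0.022556)
Function('P')(F, v) = 29
Mul(-22060, Pow(Mul(Add(Function('y')(Function('u')(11, 2)), -31497), Pow(Add(-44536, Function('P')(g, -113)), -1)), -1)) = Mul(-22060, Pow(Mul(Add(Pow(-8, 2), -31497), Pow(Add(-44536, 29), -1)), -1)) = Mul(-22060, Pow(Mul(Add(64, -31497), Pow(-44507, -1)), -1)) = Mul(-22060, Pow(Mul(-31433, Rational(-1, 44507)), -1)) = Mul(-22060, Pow(Rational(31433, 44507), -1)) = Mul(-22060, Rational(44507, 31433)) = Rational(-981824420, 31433)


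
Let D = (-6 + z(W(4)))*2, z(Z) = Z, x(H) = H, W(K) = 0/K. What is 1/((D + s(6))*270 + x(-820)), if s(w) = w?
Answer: -1/2440 ≈ -0.00040984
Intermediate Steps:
W(K) = 0
D = -12 (D = (-6 + 0)*2 = -6*2 = -12)
1/((D + s(6))*270 + x(-820)) = 1/((-12 + 6)*270 - 820) = 1/(-6*270 - 820) = 1/(-1620 - 820) = 1/(-2440) = -1/2440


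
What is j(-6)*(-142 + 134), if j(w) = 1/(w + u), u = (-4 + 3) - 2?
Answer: 8/9 ≈ 0.88889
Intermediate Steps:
u = -3 (u = -1 - 2 = -3)
j(w) = 1/(-3 + w) (j(w) = 1/(w - 3) = 1/(-3 + w))
j(-6)*(-142 + 134) = (-142 + 134)/(-3 - 6) = -8/(-9) = -⅑*(-8) = 8/9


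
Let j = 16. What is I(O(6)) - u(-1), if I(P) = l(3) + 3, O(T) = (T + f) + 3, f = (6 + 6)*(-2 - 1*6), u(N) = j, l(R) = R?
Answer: -10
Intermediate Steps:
u(N) = 16
f = -96 (f = 12*(-2 - 6) = 12*(-8) = -96)
O(T) = -93 + T (O(T) = (T - 96) + 3 = (-96 + T) + 3 = -93 + T)
I(P) = 6 (I(P) = 3 + 3 = 6)
I(O(6)) - u(-1) = 6 - 1*16 = 6 - 16 = -10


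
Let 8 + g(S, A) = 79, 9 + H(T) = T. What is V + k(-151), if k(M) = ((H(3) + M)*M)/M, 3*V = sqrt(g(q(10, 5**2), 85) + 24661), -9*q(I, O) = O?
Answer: -157 + 2*sqrt(687) ≈ -104.58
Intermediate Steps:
H(T) = -9 + T
q(I, O) = -O/9
g(S, A) = 71 (g(S, A) = -8 + 79 = 71)
V = 2*sqrt(687) (V = sqrt(71 + 24661)/3 = sqrt(24732)/3 = (6*sqrt(687))/3 = 2*sqrt(687) ≈ 52.421)
k(M) = -6 + M (k(M) = (((-9 + 3) + M)*M)/M = ((-6 + M)*M)/M = (M*(-6 + M))/M = -6 + M)
V + k(-151) = 2*sqrt(687) + (-6 - 151) = 2*sqrt(687) - 157 = -157 + 2*sqrt(687)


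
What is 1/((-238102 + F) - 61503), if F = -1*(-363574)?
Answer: 1/63969 ≈ 1.5633e-5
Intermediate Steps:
F = 363574
1/((-238102 + F) - 61503) = 1/((-238102 + 363574) - 61503) = 1/(125472 - 61503) = 1/63969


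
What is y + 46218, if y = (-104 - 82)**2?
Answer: 80814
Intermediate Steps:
y = 34596 (y = (-186)**2 = 34596)
y + 46218 = 34596 + 46218 = 80814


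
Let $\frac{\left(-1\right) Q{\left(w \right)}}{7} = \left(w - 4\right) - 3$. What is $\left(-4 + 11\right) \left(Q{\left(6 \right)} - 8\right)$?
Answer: $-7$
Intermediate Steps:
$Q{\left(w \right)} = 49 - 7 w$ ($Q{\left(w \right)} = - 7 \left(\left(w - 4\right) - 3\right) = - 7 \left(\left(-4 + w\right) - 3\right) = - 7 \left(-7 + w\right) = 49 - 7 w$)
$\left(-4 + 11\right) \left(Q{\left(6 \right)} - 8\right) = \left(-4 + 11\right) \left(\left(49 - 42\right) - 8\right) = 7 \left(\left(49 - 42\right) - 8\right) = 7 \left(7 - 8\right) = 7 \left(-1\right) = -7$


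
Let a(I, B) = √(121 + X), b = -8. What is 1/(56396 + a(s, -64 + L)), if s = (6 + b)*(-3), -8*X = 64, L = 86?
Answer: 56396/3180508703 - √113/3180508703 ≈ 1.7728e-5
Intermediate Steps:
X = -8 (X = -⅛*64 = -8)
s = 6 (s = (6 - 8)*(-3) = -2*(-3) = 6)
a(I, B) = √113 (a(I, B) = √(121 - 8) = √113)
1/(56396 + a(s, -64 + L)) = 1/(56396 + √113)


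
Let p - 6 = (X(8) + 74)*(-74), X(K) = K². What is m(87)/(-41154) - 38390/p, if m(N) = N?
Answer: 263169023/70002954 ≈ 3.7594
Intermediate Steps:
p = -10206 (p = 6 + (8² + 74)*(-74) = 6 + (64 + 74)*(-74) = 6 + 138*(-74) = 6 - 10212 = -10206)
m(87)/(-41154) - 38390/p = 87/(-41154) - 38390/(-10206) = 87*(-1/41154) - 38390*(-1/10206) = -29/13718 + 19195/5103 = 263169023/70002954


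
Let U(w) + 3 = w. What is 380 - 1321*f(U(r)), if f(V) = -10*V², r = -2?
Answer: 330630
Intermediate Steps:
U(w) = -3 + w
380 - 1321*f(U(r)) = 380 - (-13210)*(-3 - 2)² = 380 - (-13210)*(-5)² = 380 - (-13210)*25 = 380 - 1321*(-250) = 380 + 330250 = 330630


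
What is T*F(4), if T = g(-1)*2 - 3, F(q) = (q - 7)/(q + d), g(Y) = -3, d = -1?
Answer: 9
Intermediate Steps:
F(q) = (-7 + q)/(-1 + q) (F(q) = (q - 7)/(q - 1) = (-7 + q)/(-1 + q))
T = -9 (T = -3*2 - 3 = -6 - 3 = -9)
T*F(4) = -9*(-7 + 4)/(-1 + 4) = -9*(-3)/3 = -3*(-3) = -9*(-1) = 9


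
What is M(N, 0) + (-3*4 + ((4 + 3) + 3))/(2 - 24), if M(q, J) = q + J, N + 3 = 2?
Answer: -10/11 ≈ -0.90909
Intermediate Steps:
N = -1 (N = -3 + 2 = -1)
M(q, J) = J + q
M(N, 0) + (-3*4 + ((4 + 3) + 3))/(2 - 24) = (0 - 1) + (-3*4 + ((4 + 3) + 3))/(2 - 24) = -1 + (-12 + (7 + 3))/(-22) = -1 + (-12 + 10)*(-1/22) = -1 - 2*(-1/22) = -1 + 1/11 = -10/11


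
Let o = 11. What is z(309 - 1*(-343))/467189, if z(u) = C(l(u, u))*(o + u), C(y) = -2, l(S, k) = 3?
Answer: -1326/467189 ≈ -0.0028383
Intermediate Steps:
z(u) = -22 - 2*u (z(u) = -2*(11 + u) = -22 - 2*u)
z(309 - 1*(-343))/467189 = (-22 - 2*(309 - 1*(-343)))/467189 = (-22 - 2*(309 + 343))*(1/467189) = (-22 - 2*652)*(1/467189) = (-22 - 1304)*(1/467189) = -1326*1/467189 = -1326/467189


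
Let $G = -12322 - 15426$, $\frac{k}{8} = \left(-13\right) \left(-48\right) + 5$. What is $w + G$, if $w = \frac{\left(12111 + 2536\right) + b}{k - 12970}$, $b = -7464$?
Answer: $- \frac{220270807}{7938} \approx -27749.0$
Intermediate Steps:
$k = 5032$ ($k = 8 \left(\left(-13\right) \left(-48\right) + 5\right) = 8 \left(624 + 5\right) = 8 \cdot 629 = 5032$)
$G = -27748$ ($G = -12322 - 15426 = -27748$)
$w = - \frac{7183}{7938}$ ($w = \frac{\left(12111 + 2536\right) - 7464}{5032 - 12970} = \frac{14647 - 7464}{-7938} = 7183 \left(- \frac{1}{7938}\right) = - \frac{7183}{7938} \approx -0.90489$)
$w + G = - \frac{7183}{7938} - 27748 = - \frac{220270807}{7938}$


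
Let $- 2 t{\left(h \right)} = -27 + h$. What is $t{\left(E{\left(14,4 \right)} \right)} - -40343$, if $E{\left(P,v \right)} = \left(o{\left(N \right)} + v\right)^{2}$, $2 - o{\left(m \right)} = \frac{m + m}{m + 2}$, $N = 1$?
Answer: $\frac{726161}{18} \approx 40342.0$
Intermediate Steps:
$o{\left(m \right)} = 2 - \frac{2 m}{2 + m}$ ($o{\left(m \right)} = 2 - \frac{m + m}{m + 2} = 2 - \frac{2 m}{2 + m}$)
$E{\left(P,v \right)} = \left(\frac{4}{3} + v\right)^{2}$ ($E{\left(P,v \right)} = \left(\frac{4}{2 + 1} + v\right)^{2} = \left(\frac{4}{3} + v\right)^{2}$)
$t{\left(h \right)} = \frac{27}{2} - \frac{h}{2}$ ($t{\left(h \right)} = - \frac{-27 + h}{2} = \frac{27}{2} - \frac{h}{2}$)
$t{\left(E{\left(14,4 \right)} \right)} - -40343 = \left(\frac{27}{2} - \frac{\frac{1}{9} \left(4 + 3 \cdot 4\right)^{2}}{2}\right) - -40343 = \left(\frac{27}{2} - \frac{\frac{1}{9} \left(4 + 12\right)^{2}}{2}\right) + 40343 = \left(\frac{27}{2} - \frac{\frac{1}{9} \cdot 16^{2}}{2}\right) + 40343 = \left(\frac{27}{2} - \frac{\frac{1}{9} \cdot 256}{2}\right) + 40343 = \left(\frac{27}{2} - \frac{128}{9}\right) + 40343 = - \frac{13}{18} + 40343 = \frac{726161}{18}$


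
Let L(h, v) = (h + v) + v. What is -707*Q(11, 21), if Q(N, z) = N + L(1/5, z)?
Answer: -188062/5 ≈ -37612.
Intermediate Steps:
L(h, v) = h + 2*v
Q(N, z) = ⅕ + N + 2*z (Q(N, z) = N + (1/5 + 2*z) = N + (⅕ + 2*z) = ⅕ + N + 2*z)
-707*Q(11, 21) = -707*(⅕ + 11 + 2*21) = -707*(⅕ + 11 + 42) = -707*266/5 = -188062/5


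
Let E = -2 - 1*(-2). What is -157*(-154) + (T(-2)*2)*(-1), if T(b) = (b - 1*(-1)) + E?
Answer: 24180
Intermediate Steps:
E = 0 (E = -2 + 2 = 0)
T(b) = 1 + b (T(b) = (b - 1*(-1)) + 0 = (b + 1) + 0 = (1 + b) + 0 = 1 + b)
-157*(-154) + (T(-2)*2)*(-1) = -157*(-154) + ((1 - 2)*2)*(-1) = 24178 - 1*2*(-1) = 24178 - 2*(-1) = 24178 + 2 = 24180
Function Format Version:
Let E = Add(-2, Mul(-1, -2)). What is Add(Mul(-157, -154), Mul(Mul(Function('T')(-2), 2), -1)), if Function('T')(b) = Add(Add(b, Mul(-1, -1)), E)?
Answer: 24180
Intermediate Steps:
E = 0 (E = Add(-2, 2) = 0)
Function('T')(b) = Add(1, b) (Function('T')(b) = Add(Add(b, Mul(-1, -1)), 0) = Add(Add(b, 1), 0) = Add(Add(1, b), 0) = Add(1, b))
Add(Mul(-157, -154), Mul(Mul(Function('T')(-2), 2), -1)) = Add(Mul(-157, -154), Mul(Mul(Add(1, -2), 2), -1)) = Add(24178, Mul(Mul(-1, 2), -1)) = Add(24178, Mul(-2, -1)) = Add(24178, 2) = 24180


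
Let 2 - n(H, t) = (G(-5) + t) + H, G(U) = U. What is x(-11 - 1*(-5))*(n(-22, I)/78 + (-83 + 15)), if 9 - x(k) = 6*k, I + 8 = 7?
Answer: -39555/13 ≈ -3042.7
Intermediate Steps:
I = -1 (I = -8 + 7 = -1)
n(H, t) = 7 - H - t (n(H, t) = 2 - ((-5 + t) + H) = 2 - (-5 + H + t) = 2 + (5 - H - t) = 7 - H - t)
x(k) = 9 - 6*k
x(-11 - 1*(-5))*(n(-22, I)/78 + (-83 + 15)) = (9 - 6*(-11 - 1*(-5)))*((7 - 1*(-22) - 1*(-1))/78 + (-83 + 15)) = (9 - 6*(-11 + 5))*((7 + 22 + 1)*(1/78) - 68) = (9 - 6*(-6))*(30*(1/78) - 68) = (9 + 36)*(5/13 - 68) = 45*(-879/13) = -39555/13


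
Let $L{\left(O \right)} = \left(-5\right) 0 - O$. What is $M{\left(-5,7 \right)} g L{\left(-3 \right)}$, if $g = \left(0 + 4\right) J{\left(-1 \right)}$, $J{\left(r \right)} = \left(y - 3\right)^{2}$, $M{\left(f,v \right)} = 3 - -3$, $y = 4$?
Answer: $72$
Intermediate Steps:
$L{\left(O \right)} = - O$ ($L{\left(O \right)} = 0 - O = - O$)
$M{\left(f,v \right)} = 6$ ($M{\left(f,v \right)} = 3 + 3 = 6$)
$J{\left(r \right)} = 1$ ($J{\left(r \right)} = \left(4 - 3\right)^{2} = 1^{2} = 1$)
$g = 4$ ($g = \left(0 + 4\right) 1 = 4 \cdot 1 = 4$)
$M{\left(-5,7 \right)} g L{\left(-3 \right)} = 6 \cdot 4 \left(\left(-1\right) \left(-3\right)\right) = 24 \cdot 3 = 72$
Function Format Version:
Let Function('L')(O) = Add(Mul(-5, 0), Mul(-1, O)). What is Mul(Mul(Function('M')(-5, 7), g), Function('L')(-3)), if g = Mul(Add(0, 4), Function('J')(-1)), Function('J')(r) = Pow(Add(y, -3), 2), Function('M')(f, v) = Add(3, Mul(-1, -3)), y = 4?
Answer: 72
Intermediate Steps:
Function('L')(O) = Mul(-1, O) (Function('L')(O) = Add(0, Mul(-1, O)) = Mul(-1, O))
Function('M')(f, v) = 6 (Function('M')(f, v) = Add(3, 3) = 6)
Function('J')(r) = 1 (Function('J')(r) = Pow(Add(4, -3), 2) = Pow(1, 2) = 1)
g = 4 (g = Mul(Add(0, 4), 1) = Mul(4, 1) = 4)
Mul(Mul(Function('M')(-5, 7), g), Function('L')(-3)) = Mul(Mul(6, 4), Mul(-1, -3)) = Mul(24, 3) = 72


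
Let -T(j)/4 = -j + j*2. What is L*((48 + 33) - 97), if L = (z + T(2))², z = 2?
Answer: -576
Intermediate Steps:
T(j) = -4*j (T(j) = -4*(-j + j*2) = -4*(-j + 2*j) = -4*j)
L = 36 (L = (2 - 4*2)² = (2 - 8)² = (-6)² = 36)
L*((48 + 33) - 97) = 36*((48 + 33) - 97) = 36*(81 - 97) = 36*(-16) = -576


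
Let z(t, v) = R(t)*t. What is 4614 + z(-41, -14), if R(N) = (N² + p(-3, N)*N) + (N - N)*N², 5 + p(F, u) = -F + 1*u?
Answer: -136590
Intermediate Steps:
p(F, u) = -5 + u - F (p(F, u) = -5 + (-F + 1*u) = -5 + (-F + u) = -5 + (u - F) = -5 + u - F)
R(N) = N² + N*(-2 + N) (R(N) = (N² + (-5 + N - 1*(-3))*N) + (N - N)*N² = (N² + (-5 + N + 3)*N) + 0*N² = (N² + (-2 + N)*N) + 0 = (N² + N*(-2 + N)) + 0 = N² + N*(-2 + N))
z(t, v) = 2*t²*(-1 + t) (z(t, v) = (2*t*(-1 + t))*t = 2*t²*(-1 + t))
4614 + z(-41, -14) = 4614 + 2*(-41)²*(-1 - 41) = 4614 + 2*1681*(-42) = 4614 - 141204 = -136590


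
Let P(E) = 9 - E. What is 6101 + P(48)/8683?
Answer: 52974944/8683 ≈ 6101.0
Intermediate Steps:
6101 + P(48)/8683 = 6101 + (9 - 1*48)/8683 = 6101 + (9 - 48)*(1/8683) = 6101 - 39*1/8683 = 6101 - 39/8683 = 52974944/8683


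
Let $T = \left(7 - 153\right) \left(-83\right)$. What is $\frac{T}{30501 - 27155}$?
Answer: $\frac{6059}{1673} \approx 3.6216$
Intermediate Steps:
$T = 12118$ ($T = \left(-146\right) \left(-83\right) = 12118$)
$\frac{T}{30501 - 27155} = \frac{12118}{30501 - 27155} = \frac{12118}{3346} = 12118 \cdot \frac{1}{3346} = \frac{6059}{1673}$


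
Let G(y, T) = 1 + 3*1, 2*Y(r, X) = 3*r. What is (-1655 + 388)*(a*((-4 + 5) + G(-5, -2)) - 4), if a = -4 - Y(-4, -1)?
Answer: -7602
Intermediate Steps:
Y(r, X) = 3*r/2 (Y(r, X) = (3*r)/2 = 3*r/2)
G(y, T) = 4 (G(y, T) = 1 + 3 = 4)
a = 2 (a = -4 - 3*(-4)/2 = -4 - 1*(-6) = -4 + 6 = 2)
(-1655 + 388)*(a*((-4 + 5) + G(-5, -2)) - 4) = (-1655 + 388)*(2*((-4 + 5) + 4) - 4) = -1267*(2*(1 + 4) - 4) = -1267*(2*5 - 4) = -1267*(10 - 4) = -1267*6 = -7602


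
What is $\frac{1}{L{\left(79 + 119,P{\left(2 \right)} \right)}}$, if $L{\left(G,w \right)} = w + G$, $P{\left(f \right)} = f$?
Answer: $\frac{1}{200} \approx 0.005$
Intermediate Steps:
$L{\left(G,w \right)} = G + w$
$\frac{1}{L{\left(79 + 119,P{\left(2 \right)} \right)}} = \frac{1}{\left(79 + 119\right) + 2} = \frac{1}{198 + 2} = \frac{1}{200}$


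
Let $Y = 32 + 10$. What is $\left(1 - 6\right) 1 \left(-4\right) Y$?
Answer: $840$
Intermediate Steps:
$Y = 42$
$\left(1 - 6\right) 1 \left(-4\right) Y = \left(1 - 6\right) 1 \left(-4\right) 42 = \left(-5\right) 1 \left(-4\right) 42 = \left(-5\right) \left(-4\right) 42 = 20 \cdot 42 = 840$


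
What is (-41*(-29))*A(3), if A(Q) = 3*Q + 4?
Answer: 15457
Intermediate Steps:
A(Q) = 4 + 3*Q
(-41*(-29))*A(3) = (-41*(-29))*(4 + 3*3) = 1189*(4 + 9) = 1189*13 = 15457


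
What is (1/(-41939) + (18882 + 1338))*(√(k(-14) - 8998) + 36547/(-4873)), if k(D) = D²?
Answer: -30992096442713/204368747 + 2544019737*I*√978/41939 ≈ -1.5165e+5 + 1.897e+6*I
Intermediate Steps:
(1/(-41939) + (18882 + 1338))*(√(k(-14) - 8998) + 36547/(-4873)) = (1/(-41939) + (18882 + 1338))*(√((-14)² - 8998) + 36547/(-4873)) = (-1/41939 + 20220)*(√(196 - 8998) + 36547*(-1/4873)) = 848006579*(√(-8802) - 36547/4873)/41939 = 848006579*(3*I*√978 - 36547/4873)/41939 = 848006579*(-36547/4873 + 3*I*√978)/41939 = -30992096442713/204368747 + 2544019737*I*√978/41939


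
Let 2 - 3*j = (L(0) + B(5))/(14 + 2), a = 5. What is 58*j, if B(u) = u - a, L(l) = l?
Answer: 116/3 ≈ 38.667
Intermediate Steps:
B(u) = -5 + u (B(u) = u - 1*5 = u - 5 = -5 + u)
j = ⅔ (j = ⅔ - (0 + (-5 + 5))/(3*(14 + 2)) = ⅔ - (0 + 0)/(3*16) = ⅔ - 0/16 = ⅔ - ⅓*0 = ⅔ + 0 = ⅔ ≈ 0.66667)
58*j = 58*(⅔) = 116/3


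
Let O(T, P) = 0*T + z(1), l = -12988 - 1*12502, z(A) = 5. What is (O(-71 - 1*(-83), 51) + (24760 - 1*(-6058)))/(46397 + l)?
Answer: 30823/20907 ≈ 1.4743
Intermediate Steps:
l = -25490 (l = -12988 - 12502 = -25490)
O(T, P) = 5 (O(T, P) = 0*T + 5 = 0 + 5 = 5)
(O(-71 - 1*(-83), 51) + (24760 - 1*(-6058)))/(46397 + l) = (5 + (24760 - 1*(-6058)))/(46397 - 25490) = (5 + (24760 + 6058))/20907 = (5 + 30818)*(1/20907) = 30823*(1/20907) = 30823/20907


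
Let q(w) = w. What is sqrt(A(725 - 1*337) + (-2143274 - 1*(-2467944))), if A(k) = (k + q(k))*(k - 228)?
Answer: 3*sqrt(49870) ≈ 669.95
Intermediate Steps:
A(k) = 2*k*(-228 + k) (A(k) = (k + k)*(k - 228) = (2*k)*(-228 + k) = 2*k*(-228 + k))
sqrt(A(725 - 1*337) + (-2143274 - 1*(-2467944))) = sqrt(2*(725 - 1*337)*(-228 + (725 - 1*337)) + (-2143274 - 1*(-2467944))) = sqrt(2*(725 - 337)*(-228 + (725 - 337)) + (-2143274 + 2467944)) = sqrt(2*388*(-228 + 388) + 324670) = sqrt(2*388*160 + 324670) = sqrt(124160 + 324670) = sqrt(448830) = 3*sqrt(49870)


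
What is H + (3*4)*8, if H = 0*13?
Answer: 96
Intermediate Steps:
H = 0
H + (3*4)*8 = 0 + (3*4)*8 = 0 + 12*8 = 0 + 96 = 96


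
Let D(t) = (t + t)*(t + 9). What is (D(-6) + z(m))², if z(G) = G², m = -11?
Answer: 7225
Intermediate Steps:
D(t) = 2*t*(9 + t) (D(t) = (2*t)*(9 + t) = 2*t*(9 + t))
(D(-6) + z(m))² = (2*(-6)*(9 - 6) + (-11)²)² = (2*(-6)*3 + 121)² = (-36 + 121)² = 85² = 7225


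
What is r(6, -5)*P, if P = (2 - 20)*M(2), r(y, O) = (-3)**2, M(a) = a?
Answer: -324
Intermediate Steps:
r(y, O) = 9
P = -36 (P = (2 - 20)*2 = -18*2 = -36)
r(6, -5)*P = 9*(-36) = -324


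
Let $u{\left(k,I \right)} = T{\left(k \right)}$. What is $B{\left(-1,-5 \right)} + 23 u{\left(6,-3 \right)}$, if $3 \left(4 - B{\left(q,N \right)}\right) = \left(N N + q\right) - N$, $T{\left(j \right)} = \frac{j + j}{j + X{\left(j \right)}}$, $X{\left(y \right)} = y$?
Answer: $\frac{52}{3} \approx 17.333$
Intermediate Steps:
$T{\left(j \right)} = 1$ ($T{\left(j \right)} = \frac{j + j}{j + j} = \frac{2 j}{2 j} = 2 j \frac{1}{2 j} = 1$)
$B{\left(q,N \right)} = 4 - \frac{q}{3} - \frac{N^{2}}{3} + \frac{N}{3}$ ($B{\left(q,N \right)} = 4 - \frac{\left(N N + q\right) - N}{3} = 4 - \frac{\left(N^{2} + q\right) - N}{3} = 4 - \frac{\left(q + N^{2}\right) - N}{3} = 4 - \frac{q + N^{2} - N}{3} = 4 - \left(- \frac{N}{3} + \frac{q}{3} + \frac{N^{2}}{3}\right) = 4 - \frac{q}{3} - \frac{N^{2}}{3} + \frac{N}{3}$)
$u{\left(k,I \right)} = 1$
$B{\left(-1,-5 \right)} + 23 u{\left(6,-3 \right)} = \left(4 - - \frac{1}{3} - \frac{\left(-5\right)^{2}}{3} + \frac{1}{3} \left(-5\right)\right) + 23 \cdot 1 = \left(4 + \frac{1}{3} - \frac{25}{3} - \frac{5}{3}\right) + 23 = - \frac{17}{3} + 23 = \frac{52}{3}$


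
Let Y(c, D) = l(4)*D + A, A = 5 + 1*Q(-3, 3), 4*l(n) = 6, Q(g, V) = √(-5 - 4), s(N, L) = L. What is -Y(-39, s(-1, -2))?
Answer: -2 - 3*I ≈ -2.0 - 3.0*I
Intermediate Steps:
Q(g, V) = 3*I (Q(g, V) = √(-9) = 3*I)
l(n) = 3/2 (l(n) = (¼)*6 = 3/2)
A = 5 + 3*I (A = 5 + 1*(3*I) = 5 + 3*I ≈ 5.0 + 3.0*I)
Y(c, D) = 5 + 3*I + 3*D/2 (Y(c, D) = 3*D/2 + (5 + 3*I) = 5 + 3*I + 3*D/2)
-Y(-39, s(-1, -2)) = -(5 + 3*I + (3/2)*(-2)) = -(5 + 3*I - 3) = -(2 + 3*I) = -2 - 3*I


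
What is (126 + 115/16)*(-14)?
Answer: -14917/8 ≈ -1864.6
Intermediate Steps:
(126 + 115/16)*(-14) = (2131/16)*(-14) = -14917/8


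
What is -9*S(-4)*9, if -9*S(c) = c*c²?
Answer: -576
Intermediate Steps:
S(c) = -c³/9 (S(c) = -c*c²/9 = -c³/9)
-9*S(-4)*9 = -(-1)*(-4)³*9 = -(-1)*(-64)*9 = -9*64/9*9 = -64*9 = -576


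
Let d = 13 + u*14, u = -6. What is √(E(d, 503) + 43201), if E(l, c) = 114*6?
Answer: √43885 ≈ 209.49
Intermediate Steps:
d = -71 (d = 13 - 6*14 = 13 - 84 = -71)
E(l, c) = 684
√(E(d, 503) + 43201) = √(684 + 43201) = √43885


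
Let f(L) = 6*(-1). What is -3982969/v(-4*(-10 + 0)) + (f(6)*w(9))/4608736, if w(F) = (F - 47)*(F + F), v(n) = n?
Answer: -573639139157/5760920 ≈ -99574.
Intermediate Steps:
f(L) = -6
w(F) = 2*F*(-47 + F) (w(F) = (-47 + F)*(2*F) = 2*F*(-47 + F))
-3982969/v(-4*(-10 + 0)) + (f(6)*w(9))/4608736 = -3982969*(-1/(4*(-10 + 0))) - 12*9*(-47 + 9)/4608736 = -3982969/((-4*(-10))) - 12*9*(-38)*(1/4608736) = -3982969/40 - 6*(-684)*(1/4608736) = -3982969*1/40 + 4104*(1/4608736) = -3982969/40 + 513/576092 = -573639139157/5760920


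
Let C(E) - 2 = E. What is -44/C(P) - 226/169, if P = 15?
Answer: -11278/2873 ≈ -3.9255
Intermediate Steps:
C(E) = 2 + E
-44/C(P) - 226/169 = -44/(2 + 15) - 226/169 = -44/17 - 226*1/169 = -44*1/17 - 226/169 = -44/17 - 226/169 = -11278/2873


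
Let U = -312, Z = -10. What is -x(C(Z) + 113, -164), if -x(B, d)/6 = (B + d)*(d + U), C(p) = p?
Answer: 174216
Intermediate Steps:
x(B, d) = -6*(-312 + d)*(B + d) (x(B, d) = -6*(B + d)*(d - 312) = -6*(B + d)*(-312 + d) = -6*(-312 + d)*(B + d))
-x(C(Z) + 113, -164) = -(-6*(-164)**2 + 1872*(-10 + 113) + 1872*(-164) - 6*(-10 + 113)*(-164)) = -(-6*26896 + 1872*103 - 307008 - 6*103*(-164)) = -(-161376 + 192816 - 307008 + 101352) = -1*(-174216) = 174216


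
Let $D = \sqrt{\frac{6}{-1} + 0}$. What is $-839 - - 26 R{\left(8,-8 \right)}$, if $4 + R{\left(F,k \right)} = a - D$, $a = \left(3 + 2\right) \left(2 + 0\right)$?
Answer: $-683 - 26 i \sqrt{6} \approx -683.0 - 63.687 i$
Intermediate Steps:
$D = i \sqrt{6}$ ($D = \sqrt{6 \left(-1\right) + 0} = \sqrt{-6 + 0} = \sqrt{-6} = i \sqrt{6} \approx 2.4495 i$)
$a = 10$ ($a = 5 \cdot 2 = 10$)
$R{\left(F,k \right)} = 6 - i \sqrt{6}$ ($R{\left(F,k \right)} = -4 + \left(10 - i \sqrt{6}\right) = 6 - i \sqrt{6}$)
$-839 - - 26 R{\left(8,-8 \right)} = -839 - - 26 \left(6 - i \sqrt{6}\right) = -839 - \left(-156 + 26 i \sqrt{6}\right) = -839 + \left(156 - 26 i \sqrt{6}\right) = -683 - 26 i \sqrt{6}$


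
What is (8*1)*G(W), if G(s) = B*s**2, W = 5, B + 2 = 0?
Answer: -400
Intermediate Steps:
B = -2 (B = -2 + 0 = -2)
G(s) = -2*s**2
(8*1)*G(W) = (8*1)*(-2*5**2) = 8*(-2*25) = 8*(-50) = -400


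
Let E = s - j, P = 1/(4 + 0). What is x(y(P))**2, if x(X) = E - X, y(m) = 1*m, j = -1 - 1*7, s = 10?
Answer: 5041/16 ≈ 315.06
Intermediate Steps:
P = 1/4 ≈ 0.25000
j = -8 (j = -1 - 7 = -8)
E = 18 (E = 10 - 1*(-8) = 10 + 8 = 18)
y(m) = m
x(X) = 18 - X
x(y(P))**2 = (18 - 1*1/4)**2 = (18 - 1/4)**2 = (71/4)**2 = 5041/16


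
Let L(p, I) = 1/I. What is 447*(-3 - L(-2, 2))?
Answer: -3129/2 ≈ -1564.5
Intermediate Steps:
447*(-3 - L(-2, 2)) = 447*(-3 - 1/2) = 447*(-3 - 1*½) = 447*(-3 - ½) = 447*(-7/2) = -3129/2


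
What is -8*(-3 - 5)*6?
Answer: 384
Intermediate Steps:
-8*(-3 - 5)*6 = -8*(-8)*6 = 64*6 = 384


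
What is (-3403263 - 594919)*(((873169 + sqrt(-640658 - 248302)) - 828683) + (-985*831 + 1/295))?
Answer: 912962685782628/295 - 31985456*I*sqrt(13890) ≈ 3.0948e+12 - 3.7697e+9*I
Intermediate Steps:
(-3403263 - 594919)*(((873169 + sqrt(-640658 - 248302)) - 828683) + (-985*831 + 1/295)) = -3998182*(((873169 + sqrt(-888960)) - 828683) + (-818535 + 1/295)) = -3998182*(((873169 + 8*I*sqrt(13890)) - 828683) - 241467824/295) = -3998182*((44486 + 8*I*sqrt(13890)) - 241467824/295) = -3998182*(-228344454/295 + 8*I*sqrt(13890)) = 912962685782628/295 - 31985456*I*sqrt(13890)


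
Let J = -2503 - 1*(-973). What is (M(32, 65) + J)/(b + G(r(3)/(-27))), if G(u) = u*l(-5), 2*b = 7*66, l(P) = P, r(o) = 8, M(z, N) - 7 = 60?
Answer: -39501/6277 ≈ -6.2930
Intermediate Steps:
M(z, N) = 67 (M(z, N) = 7 + 60 = 67)
b = 231 (b = (7*66)/2 = (½)*462 = 231)
J = -1530 (J = -2503 + 973 = -1530)
G(u) = -5*u (G(u) = u*(-5) = -5*u)
(M(32, 65) + J)/(b + G(r(3)/(-27))) = (67 - 1530)/(231 - 40/(-27)) = -1463/(231 - 40*(-1)/27) = -1463/(231 - 5*(-8/27)) = -1463/(231 + 40/27) = -1463/6277/27 = -1463*27/6277 = -39501/6277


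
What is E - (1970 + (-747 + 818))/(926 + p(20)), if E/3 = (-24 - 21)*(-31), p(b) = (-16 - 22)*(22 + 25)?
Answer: 3601141/860 ≈ 4187.4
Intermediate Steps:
p(b) = -1786 (p(b) = -38*47 = -1786)
E = 4185 (E = 3*((-24 - 21)*(-31)) = 3*(-45*(-31)) = 3*1395 = 4185)
E - (1970 + (-747 + 818))/(926 + p(20)) = 4185 - (1970 + (-747 + 818))/(926 - 1786) = 4185 - (1970 + 71)/(-860) = 4185 - 2041*(-1)/860 = 4185 - 1*(-2041/860) = 4185 + 2041/860 = 3601141/860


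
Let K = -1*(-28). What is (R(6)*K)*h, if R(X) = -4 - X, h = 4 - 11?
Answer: 1960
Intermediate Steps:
h = -7
K = 28
(R(6)*K)*h = ((-4 - 1*6)*28)*(-7) = ((-4 - 6)*28)*(-7) = -10*28*(-7) = -280*(-7) = 1960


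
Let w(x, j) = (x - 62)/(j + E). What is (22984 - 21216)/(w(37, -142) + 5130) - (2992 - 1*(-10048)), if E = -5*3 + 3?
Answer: -10301914528/790045 ≈ -13040.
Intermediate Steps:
E = -12 (E = -15 + 3 = -12)
w(x, j) = (-62 + x)/(-12 + j) (w(x, j) = (x - 62)/(j - 12) = (-62 + x)/(-12 + j))
(22984 - 21216)/(w(37, -142) + 5130) - (2992 - 1*(-10048)) = (22984 - 21216)/((-62 + 37)/(-12 - 142) + 5130) - (2992 - 1*(-10048)) = 1768/(-25/(-154) + 5130) - (2992 + 10048) = 1768/(-1/154*(-25) + 5130) - 1*13040 = 1768/(25/154 + 5130) - 13040 = 1768/(790045/154) - 13040 = 1768*(154/790045) - 13040 = 272272/790045 - 13040 = -10301914528/790045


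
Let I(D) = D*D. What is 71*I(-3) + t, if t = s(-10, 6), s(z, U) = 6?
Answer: 645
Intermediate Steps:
t = 6
I(D) = D²
71*I(-3) + t = 71*(-3)² + 6 = 71*9 + 6 = 639 + 6 = 645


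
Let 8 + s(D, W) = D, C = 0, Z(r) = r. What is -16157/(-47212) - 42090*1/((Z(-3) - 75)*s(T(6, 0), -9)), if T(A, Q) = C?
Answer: -82377963/1227512 ≈ -67.110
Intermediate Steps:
T(A, Q) = 0
s(D, W) = -8 + D
-16157/(-47212) - 42090*1/((Z(-3) - 75)*s(T(6, 0), -9)) = -16157/(-47212) - 42090*1/((-8 + 0)*(-3 - 75)) = -16157*(-1/47212) - 42090/((-8*(-78))) = 16157/47212 - 42090/624 = 16157/47212 - 42090*1/624 = 16157/47212 - 7015/104 = -82377963/1227512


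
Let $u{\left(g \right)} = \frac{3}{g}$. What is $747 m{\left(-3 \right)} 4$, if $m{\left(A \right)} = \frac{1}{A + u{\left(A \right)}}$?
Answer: $-747$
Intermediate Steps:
$m{\left(A \right)} = \frac{1}{A + \frac{3}{A}}$
$747 m{\left(-3 \right)} 4 = 747 - \frac{3}{3 + \left(-3\right)^{2}} \cdot 4 = 747 - \frac{3}{3 + 9} \cdot 4 = 747 - \frac{3}{12} \cdot 4 = 747 \left(-3\right) \frac{1}{12} \cdot 4 = 747 \left(\left(- \frac{1}{4}\right) 4\right) = 747 \left(-1\right) = -747$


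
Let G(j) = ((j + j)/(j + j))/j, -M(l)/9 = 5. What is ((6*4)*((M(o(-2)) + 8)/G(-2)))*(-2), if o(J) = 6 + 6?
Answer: -3552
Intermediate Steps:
o(J) = 12
M(l) = -45 (M(l) = -9*5 = -45)
G(j) = 1/j (G(j) = ((2*j)/((2*j)))/j = ((2*j)*(1/(2*j)))/j = 1/j)
((6*4)*((M(o(-2)) + 8)/G(-2)))*(-2) = ((6*4)*((-45 + 8)/(1/(-2))))*(-2) = (24*(-37/(-1/2)))*(-2) = (24*(-37*(-2)))*(-2) = (24*74)*(-2) = 1776*(-2) = -3552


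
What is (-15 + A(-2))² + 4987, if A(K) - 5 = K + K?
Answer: 5183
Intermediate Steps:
A(K) = 5 + 2*K (A(K) = 5 + (K + K) = 5 + 2*K)
(-15 + A(-2))² + 4987 = (-15 + (5 + 2*(-2)))² + 4987 = (-15 + (5 - 4))² + 4987 = (-15 + 1)² + 4987 = (-14)² + 4987 = 196 + 4987 = 5183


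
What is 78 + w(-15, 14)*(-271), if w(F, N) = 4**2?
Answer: -4258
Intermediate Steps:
w(F, N) = 16
78 + w(-15, 14)*(-271) = 78 + 16*(-271) = 78 - 4336 = -4258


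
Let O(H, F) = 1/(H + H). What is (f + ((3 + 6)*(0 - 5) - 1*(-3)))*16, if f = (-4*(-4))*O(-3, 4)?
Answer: -2144/3 ≈ -714.67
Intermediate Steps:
O(H, F) = 1/(2*H)
f = -8/3 (f = (-4*(-4))*((1/2)/(-3)) = 16*((1/2)*(-1/3)) = 16*(-1/6) = -8/3 ≈ -2.6667)
(f + ((3 + 6)*(0 - 5) - 1*(-3)))*16 = (-8/3 + ((3 + 6)*(0 - 5) - 1*(-3)))*16 = (-8/3 + (9*(-5) + 3))*16 = (-8/3 + (-45 + 3))*16 = (-8/3 - 42)*16 = -134/3*16 = -2144/3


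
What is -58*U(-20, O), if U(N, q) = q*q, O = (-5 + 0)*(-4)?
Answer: -23200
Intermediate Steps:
O = 20 (O = -5*(-4) = 20)
U(N, q) = q**2
-58*U(-20, O) = -58*20**2 = -58*400 = -23200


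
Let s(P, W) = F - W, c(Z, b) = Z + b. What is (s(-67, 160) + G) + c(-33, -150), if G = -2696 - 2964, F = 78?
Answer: -5925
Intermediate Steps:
G = -5660
s(P, W) = 78 - W
(s(-67, 160) + G) + c(-33, -150) = ((78 - 1*160) - 5660) + (-33 - 150) = ((78 - 160) - 5660) - 183 = (-82 - 5660) - 183 = -5742 - 183 = -5925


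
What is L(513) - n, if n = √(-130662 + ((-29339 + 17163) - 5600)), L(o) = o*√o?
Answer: 1539*√57 - I*√148438 ≈ 11619.0 - 385.28*I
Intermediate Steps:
L(o) = o^(3/2)
n = I*√148438 (n = √(-130662 + (-12176 - 5600)) = √(-130662 - 17776) = √(-148438) = I*√148438 ≈ 385.28*I)
L(513) - n = 513^(3/2) - I*√148438 = 1539*√57 - I*√148438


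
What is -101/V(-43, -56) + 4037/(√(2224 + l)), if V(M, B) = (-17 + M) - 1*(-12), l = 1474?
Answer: 101/48 + 4037*√2/86 ≈ 68.490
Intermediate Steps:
V(M, B) = -5 + M (V(M, B) = (-17 + M) + 12 = -5 + M)
-101/V(-43, -56) + 4037/(√(2224 + l)) = -101/(-5 - 43) + 4037/(√(2224 + 1474)) = -101/(-48) + 4037/(√3698) = -101*(-1/48) + 4037/((43*√2)) = 101/48 + 4037*(√2/86) = 101/48 + 4037*√2/86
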